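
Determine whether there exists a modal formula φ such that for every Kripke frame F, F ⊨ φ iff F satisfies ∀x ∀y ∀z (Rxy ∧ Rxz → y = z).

Yes — defined by ◇p → □p

This is a Sahlqvist condition; the CD axiom ◇p → □p defines it.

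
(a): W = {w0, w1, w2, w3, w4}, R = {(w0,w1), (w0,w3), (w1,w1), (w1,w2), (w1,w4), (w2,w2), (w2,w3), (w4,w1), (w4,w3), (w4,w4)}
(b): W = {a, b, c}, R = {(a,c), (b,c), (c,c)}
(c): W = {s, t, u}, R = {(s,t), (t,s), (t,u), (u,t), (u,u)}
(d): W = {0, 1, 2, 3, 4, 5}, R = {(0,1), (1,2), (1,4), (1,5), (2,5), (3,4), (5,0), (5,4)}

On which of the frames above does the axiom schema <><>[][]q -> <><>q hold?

(b), (c)

Frame correspondent (Sahlqvist): forall x forall y (x R^2 y -> exists w (y R^2 w & x R^2 w)) — i.e. a generalized confluence (Geach) condition.
(a): fails — w1R²w3 but no w with w3R²w and w1R²w.
(b): ✓.
(c): ✓.
(d): fails — 0R²4 but no w with 4R²w and 0R²w.
Valid on: (b), (c).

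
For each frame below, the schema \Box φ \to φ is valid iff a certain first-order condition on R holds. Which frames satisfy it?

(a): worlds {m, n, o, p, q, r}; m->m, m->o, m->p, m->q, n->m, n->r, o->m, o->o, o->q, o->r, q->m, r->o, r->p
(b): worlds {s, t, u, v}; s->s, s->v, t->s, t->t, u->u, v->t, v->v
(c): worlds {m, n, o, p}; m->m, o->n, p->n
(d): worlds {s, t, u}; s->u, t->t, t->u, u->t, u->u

This is the axiom for reflexivity; its first-order frame correspondent is \forall x Rxx.
(a): fails — world n does not see itself.
(b): satisfies the condition.
(c): fails — world n does not see itself.
(d): fails — world s does not see itself.
Valid on: (b).

(b)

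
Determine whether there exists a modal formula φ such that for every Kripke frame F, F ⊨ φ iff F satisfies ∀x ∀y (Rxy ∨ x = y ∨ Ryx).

Any modally definable frame class is closed under disjoint unions.
Take 2 disjoint single-world reflexive frames: each is trivially connected, but their disjoint union has 2 worlds with no edge between distinct components, so it is not connected.
Hence connectedness of R is not modally definable.

No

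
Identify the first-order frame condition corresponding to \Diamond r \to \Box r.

Partial functionality

Suppose ◇r→□r is valid. Take Rxy, Rxz and set V(r)={y}. Then ◇r at x, so □r at x, so r at z, i.e. z=y.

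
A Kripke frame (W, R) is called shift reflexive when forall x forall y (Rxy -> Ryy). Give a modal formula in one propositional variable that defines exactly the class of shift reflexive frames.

□(□r → r)

A defining formula is □(□r → r) (the T□ axiom).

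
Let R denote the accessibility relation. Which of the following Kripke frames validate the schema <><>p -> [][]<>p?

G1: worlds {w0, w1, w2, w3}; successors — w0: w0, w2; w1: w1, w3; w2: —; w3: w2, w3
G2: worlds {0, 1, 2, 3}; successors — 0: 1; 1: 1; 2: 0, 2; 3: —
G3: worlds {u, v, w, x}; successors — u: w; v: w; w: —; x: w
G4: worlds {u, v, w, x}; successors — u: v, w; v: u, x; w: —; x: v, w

The schema corresponds to a generalized confluence (Geach) condition: forall x forall y forall z ((x R^2 y & x R^2 z) -> exists w (y = w & zRw)).
G1: fails — w0R²w0, w0R²w2 but no w with w0=w and w2Rw.
G2: fails — 2R²0, 2R²0 but no w with 0=w and 0Rw.
G3: condition met.
G4: fails — uR²u, uR²u but no t with u=t and uRt.

G3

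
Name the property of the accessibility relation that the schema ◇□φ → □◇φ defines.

convergence

Suppose ◇□φ→□◇φ is valid. Take Rxy, Rxz and set V(φ)={w : Ryw}. Then □φ at y so ◇□φ at x, so □◇φ at x, so ◇φ at z, giving w with Rzw and Ryw.
The converse is a direct semantic check.
Frame condition: ∀x ∀y ∀z (Rxy ∧ Rxz → ∃w (Ryw ∧ Rzw)).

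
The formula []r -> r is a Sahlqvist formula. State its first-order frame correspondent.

Suppose □r→r is valid. At any x set V(r)={w : Rxw}. Then □r holds at x, so r holds at x, i.e. Rxx.
Conversely, any frame satisfying forall x Rxx validates the schema.
Frame condition: forall x Rxx.

Reflexivity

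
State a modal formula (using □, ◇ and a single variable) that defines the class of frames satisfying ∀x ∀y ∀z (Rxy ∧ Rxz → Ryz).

◇r → □◇r

The condition is the Euclidean property. The 5 schema ◇r → □◇r defines it.
Suppose ◇r→□◇r is valid. Take Rxy, Rxz and set V(r)={y}. Then ◇r at x, so □◇r at x, so ◇r at z, so some w with Rzw has r; w=y, i.e. Rzy. By symmetry of the argument, Ryz.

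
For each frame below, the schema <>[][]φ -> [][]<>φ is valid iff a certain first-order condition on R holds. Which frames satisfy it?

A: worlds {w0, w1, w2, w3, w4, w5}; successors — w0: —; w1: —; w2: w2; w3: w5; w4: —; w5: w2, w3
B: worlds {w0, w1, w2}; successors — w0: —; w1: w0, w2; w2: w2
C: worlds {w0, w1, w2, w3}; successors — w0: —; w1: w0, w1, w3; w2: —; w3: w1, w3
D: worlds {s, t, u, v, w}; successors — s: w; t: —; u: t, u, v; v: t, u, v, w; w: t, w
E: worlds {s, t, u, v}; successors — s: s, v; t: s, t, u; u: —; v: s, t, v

A

Frame correspondent (Sahlqvist): forall x forall y forall z ((xRy & x R^2 z) -> exists w (y R^2 w & zRw)) — i.e. a generalized confluence (Geach) condition.
A: satisfies the condition.
B: fails — w1Rw0, w1R²w2 but no w with w0R²w and w2Rw.
C: fails — w1Rw0, w1R²w0 but no w with w0R²w and w0Rw.
D: fails — sRw, sR²t but no w* with wR²w* and tRw*.
E: fails — tRs, tR²u but no w with sR²w and uRw.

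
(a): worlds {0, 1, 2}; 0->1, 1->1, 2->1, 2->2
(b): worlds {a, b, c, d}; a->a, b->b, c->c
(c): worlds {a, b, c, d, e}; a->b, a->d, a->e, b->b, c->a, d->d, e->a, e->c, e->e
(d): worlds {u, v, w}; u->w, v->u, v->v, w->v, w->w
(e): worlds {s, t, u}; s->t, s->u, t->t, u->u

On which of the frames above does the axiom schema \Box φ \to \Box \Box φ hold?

Frame correspondent (Sahlqvist): \forall x \forall y \forall z (Rxy \wedge Ryz \to Rxz) — i.e. transitivity.
(a): holds.
(b): holds.
(c): fails — Rea and Rab but not Reb.
(d): fails — Ruw and Rwv but not Ruv.
(e): holds.
Valid on: (a), (b), (e).

(a), (b), (e)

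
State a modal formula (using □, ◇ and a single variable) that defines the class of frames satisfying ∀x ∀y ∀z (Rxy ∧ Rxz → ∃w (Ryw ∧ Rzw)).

◇□ψ → □◇ψ

A defining formula is ◇□ψ → □◇ψ (the .2 axiom).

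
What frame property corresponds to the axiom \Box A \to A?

reflexivity: \forall x Rxx

This schema is the T axiom.
It corresponds to reflexivity: \forall x Rxx.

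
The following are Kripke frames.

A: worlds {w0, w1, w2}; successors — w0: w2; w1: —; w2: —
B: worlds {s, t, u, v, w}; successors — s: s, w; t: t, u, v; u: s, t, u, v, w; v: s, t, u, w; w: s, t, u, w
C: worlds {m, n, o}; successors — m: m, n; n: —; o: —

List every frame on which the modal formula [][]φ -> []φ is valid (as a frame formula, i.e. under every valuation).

The schema corresponds to density: forall x forall y (Rxy -> exists z (Rxz & Rzy)).
A: fails — Rw0w2 but no z with Rw0z and Rzw2.
B: satisfies the condition.
C: satisfies the condition.
Valid on: B, C.

B, C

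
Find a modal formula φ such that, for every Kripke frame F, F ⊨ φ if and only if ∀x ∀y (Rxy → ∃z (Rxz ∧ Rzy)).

A defining formula is □□p → □p (the C4 axiom).
Suppose □□p→□p is valid. Take Rxy and set V(p)={w : xR²w}. Then □□p at x, so □p at x, so p at y, i.e. ∃z(Rxz∧Rzy).

□□p → □p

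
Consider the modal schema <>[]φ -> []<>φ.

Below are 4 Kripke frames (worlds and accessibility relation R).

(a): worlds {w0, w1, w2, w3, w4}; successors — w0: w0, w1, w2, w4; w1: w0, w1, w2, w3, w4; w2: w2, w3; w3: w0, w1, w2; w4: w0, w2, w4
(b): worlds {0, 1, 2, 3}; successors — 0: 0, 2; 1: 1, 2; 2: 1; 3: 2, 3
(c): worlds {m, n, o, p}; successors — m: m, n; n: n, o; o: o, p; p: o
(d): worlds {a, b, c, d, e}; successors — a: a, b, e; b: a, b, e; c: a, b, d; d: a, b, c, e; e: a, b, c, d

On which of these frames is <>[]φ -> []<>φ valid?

(a), (c), (d)

Frame correspondent (Sahlqvist): forall x forall y forall z (Rxy & Rxz -> exists w (Ryw & Rzw)) — i.e. convergence.
(a): ✓.
(b): fails — R00 and R02 but 0 and 2 have no common successor.
(c): ✓.
(d): ✓.
Valid on: (a), (c), (d).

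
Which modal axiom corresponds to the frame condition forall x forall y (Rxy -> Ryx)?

A defining formula is ψ → □◇ψ (the B axiom).
Suppose ψ→□◇ψ is valid. Take Rxy and set V(ψ)={x}. Then ψ at x, so □◇ψ at x, so ◇ψ at y, so some z with Ryz has ψ; z=x, i.e. Ryx.

ψ → □◇ψ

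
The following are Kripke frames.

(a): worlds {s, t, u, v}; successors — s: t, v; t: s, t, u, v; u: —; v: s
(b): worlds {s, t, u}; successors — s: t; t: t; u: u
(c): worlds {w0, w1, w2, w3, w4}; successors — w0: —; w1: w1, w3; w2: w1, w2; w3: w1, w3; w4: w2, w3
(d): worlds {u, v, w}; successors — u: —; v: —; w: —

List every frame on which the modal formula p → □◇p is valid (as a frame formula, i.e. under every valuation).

This is the axiom for symmetry; its first-order frame correspondent is ∀x ∀y (Rxy → Ryx).
(a): fails — Rtv but not Rvt.
(b): fails — Rst but not Rts.
(c): fails — Rw4w2 but not Rw2w4.
(d): holds.

(d)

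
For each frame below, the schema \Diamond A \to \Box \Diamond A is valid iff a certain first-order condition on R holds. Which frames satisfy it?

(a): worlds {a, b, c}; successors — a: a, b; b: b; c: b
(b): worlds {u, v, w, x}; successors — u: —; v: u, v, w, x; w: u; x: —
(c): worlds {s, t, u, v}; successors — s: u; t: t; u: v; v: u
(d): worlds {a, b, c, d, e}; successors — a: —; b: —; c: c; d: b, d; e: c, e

Frame correspondent (Sahlqvist): \forall x \forall y \forall z (Rxy \wedge Rxz \to Ryz) — i.e. the Euclidean property.
(a): fails — Rab and Raa but not Rba.
(b): fails — Rvw and Rvv but not Rwv.
(c): fails — Rsu and Rsu but not Ruu.
(d): fails — Rdb and Rdd but not Rbd.

none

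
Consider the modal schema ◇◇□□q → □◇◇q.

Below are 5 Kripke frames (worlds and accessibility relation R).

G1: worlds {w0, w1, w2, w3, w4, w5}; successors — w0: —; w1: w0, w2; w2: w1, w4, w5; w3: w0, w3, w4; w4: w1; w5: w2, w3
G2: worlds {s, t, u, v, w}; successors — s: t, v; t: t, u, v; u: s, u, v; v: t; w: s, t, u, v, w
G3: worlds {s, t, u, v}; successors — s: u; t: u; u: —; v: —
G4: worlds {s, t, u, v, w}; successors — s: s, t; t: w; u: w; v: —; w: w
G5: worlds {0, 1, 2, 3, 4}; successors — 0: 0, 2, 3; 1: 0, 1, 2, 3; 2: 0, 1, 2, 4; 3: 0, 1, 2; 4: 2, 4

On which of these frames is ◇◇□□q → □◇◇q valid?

The schema corresponds to a generalized confluence (Geach) condition: ∀x ∀y ∀z ((xR²y ∧ xRz) → ∃w (yR²w ∧ zR²w)).
G1: fails — w1R²w1, w1Rw0 but no w with w1R²w and w0R²w.
G2: ✓.
G3: ✓.
G4: ✓.
G5: ✓.
Valid on: G2, G3, G4, G5.

G2, G3, G4, G5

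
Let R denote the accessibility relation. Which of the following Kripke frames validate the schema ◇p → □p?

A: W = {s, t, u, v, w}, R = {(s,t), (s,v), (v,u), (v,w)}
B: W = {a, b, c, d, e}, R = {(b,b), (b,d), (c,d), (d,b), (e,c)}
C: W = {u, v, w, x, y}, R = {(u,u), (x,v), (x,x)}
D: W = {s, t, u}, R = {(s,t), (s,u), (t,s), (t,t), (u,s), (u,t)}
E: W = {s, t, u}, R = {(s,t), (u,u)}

E

The schema corresponds to partial functionality: ∀x ∀y ∀z (Rxy ∧ Rxz → y = z).
A: fails — s sees both t and v.
B: fails — b sees both b and d.
C: fails — x sees both v and x.
D: fails — s sees both t and u.
E: ✓.
Valid on: E.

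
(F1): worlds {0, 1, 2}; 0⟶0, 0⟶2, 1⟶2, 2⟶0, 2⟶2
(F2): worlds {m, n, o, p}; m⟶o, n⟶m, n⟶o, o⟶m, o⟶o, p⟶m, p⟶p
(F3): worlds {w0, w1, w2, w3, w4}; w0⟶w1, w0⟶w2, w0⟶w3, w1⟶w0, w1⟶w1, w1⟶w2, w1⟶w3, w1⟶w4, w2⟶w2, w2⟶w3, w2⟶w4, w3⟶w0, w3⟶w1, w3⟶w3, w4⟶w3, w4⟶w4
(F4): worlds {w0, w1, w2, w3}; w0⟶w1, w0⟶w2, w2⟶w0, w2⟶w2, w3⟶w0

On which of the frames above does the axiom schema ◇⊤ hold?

(F1), (F2), (F3)

This is the axiom for seriality; its first-order frame correspondent is ∀x ∃y Rxy.
(F1): satisfies the condition.
(F2): satisfies the condition.
(F3): satisfies the condition.
(F4): fails — world w1 has no successor.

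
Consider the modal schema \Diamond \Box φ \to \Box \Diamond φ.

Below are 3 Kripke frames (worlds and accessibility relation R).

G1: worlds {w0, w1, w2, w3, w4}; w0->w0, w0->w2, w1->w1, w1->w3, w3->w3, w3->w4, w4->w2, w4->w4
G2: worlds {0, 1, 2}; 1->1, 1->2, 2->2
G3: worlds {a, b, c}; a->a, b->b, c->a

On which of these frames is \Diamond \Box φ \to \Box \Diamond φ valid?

G2, G3

This is the axiom for convergence; its first-order frame correspondent is \forall x \forall y \forall z (Rxy \wedge Rxz \to \exists w (Ryw \wedge Rzw)).
G1: fails — Rw0w2 and Rw0w2 but w2 and w2 have no common successor.
G2: holds.
G3: holds.
Valid on: G2, G3.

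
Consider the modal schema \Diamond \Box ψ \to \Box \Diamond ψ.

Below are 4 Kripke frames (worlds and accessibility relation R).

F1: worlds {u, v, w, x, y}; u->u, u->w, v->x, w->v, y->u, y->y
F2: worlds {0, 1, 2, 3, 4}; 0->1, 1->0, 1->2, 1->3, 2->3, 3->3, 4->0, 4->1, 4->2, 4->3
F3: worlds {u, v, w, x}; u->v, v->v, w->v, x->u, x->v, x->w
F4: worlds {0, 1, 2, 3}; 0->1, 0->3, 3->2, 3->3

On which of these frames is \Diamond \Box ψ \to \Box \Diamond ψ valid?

The schema corresponds to convergence: \forall x \forall y \forall z (Rxy \wedge Rxz \to \exists w (Ryw \wedge Rzw)).
F1: fails — Ruw and Ruu but w and u have no common successor.
F2: fails — R10 and R12 but 0 and 2 have no common successor.
F3: satisfies the condition.
F4: fails — R01 and R01 but 1 and 1 have no common successor.
Valid on: F3.

F3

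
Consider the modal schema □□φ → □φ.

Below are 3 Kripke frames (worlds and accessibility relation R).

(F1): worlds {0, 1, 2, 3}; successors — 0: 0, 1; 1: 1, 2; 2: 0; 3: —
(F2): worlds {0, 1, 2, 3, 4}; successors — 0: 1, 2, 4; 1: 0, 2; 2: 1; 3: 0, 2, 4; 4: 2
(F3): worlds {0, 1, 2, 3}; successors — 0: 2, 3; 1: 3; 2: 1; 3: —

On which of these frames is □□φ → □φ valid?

(F1)

The schema corresponds to density: ∀x ∀y (Rxy → ∃z (Rxz ∧ Rzy)).
(F1): holds.
(F2): fails — R10 but no z with R1z and Rz0.
(F3): fails — R13 but no z with R1z and Rz3.
Valid on: (F1).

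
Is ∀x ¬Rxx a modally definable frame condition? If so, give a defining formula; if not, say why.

Not definable by any modal formula

If a class were modally definable it would be closed under surjective bounded morphisms (Goldblatt–Thomason).
The 4-cycle (worlds 0,1,2,3 with 0→1→2→3→0) is irreflexive, and the map sending every world to a single reflexive point • is a surjective bounded morphism (forth: every edge maps to (•,•); back: every world has a successor). So any modal formula valid on the 4-cycle is also valid on the reflexive point, which is not irreflexive.
So the class is not modally definable.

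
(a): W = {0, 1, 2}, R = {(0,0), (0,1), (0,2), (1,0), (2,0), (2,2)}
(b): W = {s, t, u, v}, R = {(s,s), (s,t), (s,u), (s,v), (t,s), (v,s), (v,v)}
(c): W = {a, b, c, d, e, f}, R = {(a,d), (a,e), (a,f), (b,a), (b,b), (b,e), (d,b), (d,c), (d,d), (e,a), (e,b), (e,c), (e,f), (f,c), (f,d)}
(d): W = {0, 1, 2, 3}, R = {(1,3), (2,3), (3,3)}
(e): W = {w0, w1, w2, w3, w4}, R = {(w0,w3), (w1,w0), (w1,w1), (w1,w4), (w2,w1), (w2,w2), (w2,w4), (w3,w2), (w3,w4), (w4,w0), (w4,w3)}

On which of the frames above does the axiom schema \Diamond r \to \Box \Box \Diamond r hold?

The schema corresponds to a generalized confluence (Geach) condition: \forall x \forall y \forall z ((xRy \wedge x R^2 z) \to \exists w (y = w \wedge zRw)).
(a): fails — 0R1, 0R²1 but no w with 1=w and 1Rw.
(b): fails — sRs, sR²u but no w with s=w and uRw.
(c): fails — aRd, aR²b but no w with d=w and bRw.
(d): ✓.
(e): fails — w0Rw3, w0R²w2 but no w with w3=w and w2Rw.

(d)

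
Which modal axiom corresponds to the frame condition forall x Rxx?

□s → s

This is reflexivity; the standard corresponding axiom is T: □s → s.
Suppose □s→s is valid. At any x set V(s)={w : Rxw}. Then □s holds at x, so s holds at x, i.e. Rxx.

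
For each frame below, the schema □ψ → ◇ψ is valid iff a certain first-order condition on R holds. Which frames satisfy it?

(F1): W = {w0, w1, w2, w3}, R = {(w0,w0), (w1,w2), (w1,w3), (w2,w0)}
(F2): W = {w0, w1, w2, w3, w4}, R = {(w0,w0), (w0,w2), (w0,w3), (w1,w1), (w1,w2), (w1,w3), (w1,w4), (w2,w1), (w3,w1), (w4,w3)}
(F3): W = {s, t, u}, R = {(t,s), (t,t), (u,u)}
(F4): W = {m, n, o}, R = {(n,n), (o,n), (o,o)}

This is the axiom for seriality; its first-order frame correspondent is ∀x ∃y Rxy.
(F1): fails — world w3 has no successor.
(F2): condition met.
(F3): fails — world s has no successor.
(F4): fails — world m has no successor.
Valid on: (F2).

(F2)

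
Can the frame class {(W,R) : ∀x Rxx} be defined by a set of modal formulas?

Yes, by □p → p

The condition is reflexivity. A defining modal formula is □p → p.
Suppose □p→p is valid. At any x set V(p)={w : Rxw}. Then □p holds at x, so p holds at x, i.e. Rxx.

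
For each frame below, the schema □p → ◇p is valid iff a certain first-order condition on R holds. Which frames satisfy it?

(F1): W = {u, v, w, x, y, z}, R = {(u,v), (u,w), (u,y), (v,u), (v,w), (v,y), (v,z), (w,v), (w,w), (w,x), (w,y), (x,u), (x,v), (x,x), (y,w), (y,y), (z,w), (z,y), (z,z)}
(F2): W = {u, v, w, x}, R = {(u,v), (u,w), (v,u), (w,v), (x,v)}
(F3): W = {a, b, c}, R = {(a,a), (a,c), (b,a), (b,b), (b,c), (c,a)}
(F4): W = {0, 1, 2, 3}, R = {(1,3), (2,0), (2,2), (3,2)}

The schema corresponds to seriality: ∀x ∃y Rxy.
(F1): holds.
(F2): holds.
(F3): holds.
(F4): fails — world 0 has no successor.
Valid on: (F1), (F2), (F3).

(F1), (F2), (F3)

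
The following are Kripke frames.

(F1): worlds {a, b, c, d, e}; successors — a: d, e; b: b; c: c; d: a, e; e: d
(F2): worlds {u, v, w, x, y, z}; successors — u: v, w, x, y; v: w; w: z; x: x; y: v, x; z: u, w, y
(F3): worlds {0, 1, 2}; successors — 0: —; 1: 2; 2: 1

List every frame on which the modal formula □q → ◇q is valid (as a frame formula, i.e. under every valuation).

This is the axiom for seriality; its first-order frame correspondent is ∀x ∃y Rxy.
(F1): holds.
(F2): holds.
(F3): fails — world 0 has no successor.

(F1), (F2)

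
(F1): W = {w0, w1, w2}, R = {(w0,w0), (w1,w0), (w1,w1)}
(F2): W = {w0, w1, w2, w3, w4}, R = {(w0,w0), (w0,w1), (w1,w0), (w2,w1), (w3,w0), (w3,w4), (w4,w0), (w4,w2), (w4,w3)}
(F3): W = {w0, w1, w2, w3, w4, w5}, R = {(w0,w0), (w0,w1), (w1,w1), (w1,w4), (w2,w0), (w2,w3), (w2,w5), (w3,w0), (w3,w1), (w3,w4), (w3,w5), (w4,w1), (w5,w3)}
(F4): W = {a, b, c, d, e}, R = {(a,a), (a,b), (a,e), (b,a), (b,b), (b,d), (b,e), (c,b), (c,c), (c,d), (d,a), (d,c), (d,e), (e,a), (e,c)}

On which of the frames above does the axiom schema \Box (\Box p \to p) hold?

(F1)

Frame correspondent (Sahlqvist): \forall x \forall y (Rxy \to Ryy) — i.e. shift-reflexivity.
(F1): satisfies the condition.
(F2): fails — Rw4w2 but not Rw2w2.
(F3): fails — Rw3w5 but not Rw5w5.
(F4): fails — Rcd but not Rdd.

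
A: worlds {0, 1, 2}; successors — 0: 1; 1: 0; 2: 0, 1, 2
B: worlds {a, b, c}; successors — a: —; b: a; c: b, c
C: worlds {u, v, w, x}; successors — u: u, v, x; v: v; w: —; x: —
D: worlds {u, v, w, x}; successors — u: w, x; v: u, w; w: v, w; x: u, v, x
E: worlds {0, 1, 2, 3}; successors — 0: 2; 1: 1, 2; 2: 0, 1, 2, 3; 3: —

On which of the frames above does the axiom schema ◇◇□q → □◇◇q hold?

D

Frame correspondent (Sahlqvist): ∀x ∀y ∀z ((xR²y ∧ xRz) → ∃w (yRw ∧ zR²w)) — i.e. a generalized confluence (Geach) condition.
A: fails — 2R²0, 2R0 but no w with 0Rw and 0R²w.
B: fails — cR²a, cRb but no w with aRw and bR²w.
C: fails — uR²u, uRx but no t with uRt and xR²t.
D: satisfies the condition.
E: fails — 0R²3, 0R2 but no w with 3Rw and 2R²w.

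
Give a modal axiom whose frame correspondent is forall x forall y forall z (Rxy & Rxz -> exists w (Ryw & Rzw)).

◇□q → □◇q

A defining formula is ◇□q → □◇q (the .2 axiom).
Suppose ◇□q→□◇q is valid. Take Rxy, Rxz and set V(q)={w : Ryw}. Then □q at y so ◇□q at x, so □◇q at x, so ◇q at z, giving w with Rzw and Ryw.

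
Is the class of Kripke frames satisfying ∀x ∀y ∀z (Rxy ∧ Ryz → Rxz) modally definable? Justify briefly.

Definable; □r → □□r defines it

Yes: it is transitivity, defined by the 4 schema □r → □□r.
Suppose □r→□□r is valid. Take Rxy, Ryz and set V(r)={w : Rxw}. Then □r at x, so □□r at x, so □r at y, so r at z, i.e. Rxz.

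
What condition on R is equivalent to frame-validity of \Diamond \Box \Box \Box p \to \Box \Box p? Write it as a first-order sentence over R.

This is a Sahlqvist (Geach-type) schema ◇^1□^3p → □^2◇^0p.
Minimal-valuation argument: fix x; take any y with xR^1y and any z with xR^2z. Set V(p) to the set of worlds R-reachable from y in exactly 3 steps. Then □^3p holds at y, so the antecedent holds at x; validity forces ◇^0p at z, giving a w with zR^0w and yR^3w.
First-order correspondent: \forall x \forall y \forall z ((xRy \wedge x R^2 z) \to \exists w (y R^3 w \wedge z = w)).

\forall x \forall y \forall z ((xRy \wedge x R^2 z) \to \exists w (y R^3 w \wedge z = w))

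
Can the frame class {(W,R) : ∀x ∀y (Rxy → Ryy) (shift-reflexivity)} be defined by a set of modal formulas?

Definable; □(□p → p) defines it

This is a Sahlqvist condition; the T□ axiom □(□p → p) defines it.
Suppose □(□p→p) is valid. Take Rxy and set V(p)={w : Ryw}. Then at y, □p holds; since □(□p→p) at x, □p→p at y, so p at y, i.e. Ryy.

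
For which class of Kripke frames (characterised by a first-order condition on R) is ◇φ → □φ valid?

Suppose ◇φ→□φ is valid. Take Rxy, Rxz and set V(φ)={y}. Then ◇φ at x, so □φ at x, so φ at z, i.e. z=y.
Conversely, on a frame with partial functionality the schema holds at every world under every valuation.
So the correspondent is partial functionality.

partial functionality: ∀x ∀y ∀z (Rxy ∧ Rxz → y = z)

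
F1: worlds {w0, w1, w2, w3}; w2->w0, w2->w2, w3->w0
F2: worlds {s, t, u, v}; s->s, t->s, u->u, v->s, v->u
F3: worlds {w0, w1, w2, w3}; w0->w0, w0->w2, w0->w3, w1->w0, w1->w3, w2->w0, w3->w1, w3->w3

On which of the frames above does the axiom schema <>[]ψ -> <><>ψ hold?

Frame correspondent (Sahlqvist): forall x forall y (xRy -> exists w (yRw & x R^2 w)) — i.e. a generalized confluence (Geach) condition.
F1: fails — w2Rw0 but no w with w0Rw and w2R²w.
F2: condition met.
F3: condition met.

F2, F3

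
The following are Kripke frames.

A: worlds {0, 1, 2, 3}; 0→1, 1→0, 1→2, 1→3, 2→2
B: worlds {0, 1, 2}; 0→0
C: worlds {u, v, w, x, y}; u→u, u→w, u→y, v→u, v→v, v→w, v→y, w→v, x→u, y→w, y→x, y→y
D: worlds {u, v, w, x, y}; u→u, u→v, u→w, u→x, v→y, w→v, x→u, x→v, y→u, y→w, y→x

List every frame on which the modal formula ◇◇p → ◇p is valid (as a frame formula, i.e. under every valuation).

B

Frame correspondent (Sahlqvist): ∀x ∀y ∀z (Rxy ∧ Ryz → Rxz) — i.e. transitivity.
A: fails — R10 and R01 but not R11.
B: condition met.
C: fails — Ryx and Rxu but not Ryu.
D: fails — Ruv and Rvy but not Ruy.
Valid on: B.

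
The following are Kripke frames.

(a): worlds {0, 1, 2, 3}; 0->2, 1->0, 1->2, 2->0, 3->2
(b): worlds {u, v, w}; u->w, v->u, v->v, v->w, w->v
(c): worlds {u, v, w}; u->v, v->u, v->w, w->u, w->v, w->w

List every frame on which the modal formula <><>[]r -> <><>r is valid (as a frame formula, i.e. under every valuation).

(b)

Frame correspondent (Sahlqvist): forall x forall y (x R^2 y -> exists w (yRw & x R^2 w)) — i.e. a generalized confluence (Geach) condition.
(a): fails — 0R²0 but no w with 0Rw and 0R²w.
(b): satisfies the condition.
(c): fails — uR²u but no t with uRt and uR²t.
Valid on: (b).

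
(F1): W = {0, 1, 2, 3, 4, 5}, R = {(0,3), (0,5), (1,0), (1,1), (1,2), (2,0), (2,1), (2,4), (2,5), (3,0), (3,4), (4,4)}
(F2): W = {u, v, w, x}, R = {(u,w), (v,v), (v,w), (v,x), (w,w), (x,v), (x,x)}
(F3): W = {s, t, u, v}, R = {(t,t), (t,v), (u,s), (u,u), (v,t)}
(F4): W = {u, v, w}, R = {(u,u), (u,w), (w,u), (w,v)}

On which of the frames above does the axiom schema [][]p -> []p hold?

This is the axiom for density; its first-order frame correspondent is forall x forall y (Rxy -> exists z (Rxz & Rzy)).
(F1): fails — R03 but no z with R0z and Rz3.
(F2): ✓.
(F3): ✓.
(F4): fails — Rwv but no z with Rwz and Rzv.
Valid on: (F2), (F3).

(F2), (F3)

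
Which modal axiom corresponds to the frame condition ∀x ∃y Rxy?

This is seriality; the standard corresponding axiom is D: □q → ◇q.
Suppose □q→◇q is valid. At any x set V(q)=W. Then □q at x, so ◇q at x, so x has a successor.

□q → ◇q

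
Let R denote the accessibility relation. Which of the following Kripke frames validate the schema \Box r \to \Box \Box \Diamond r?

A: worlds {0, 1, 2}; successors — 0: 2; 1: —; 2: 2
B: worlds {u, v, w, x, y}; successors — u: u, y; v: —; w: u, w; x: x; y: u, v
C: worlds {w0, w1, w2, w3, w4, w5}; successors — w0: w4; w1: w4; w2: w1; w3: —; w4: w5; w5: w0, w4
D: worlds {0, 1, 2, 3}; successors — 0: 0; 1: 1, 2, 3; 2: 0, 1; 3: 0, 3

The schema corresponds to a generalized confluence (Geach) condition: \forall x \forall z (x R^2 z \to \exists w (xRw \wedge zRw)).
A: satisfies the condition.
B: fails — uR²v but no t with uRt and vRt.
C: fails — w2R²w4 but no w with w2Rw and w4Rw.
D: fails — 1R²0 but no w with 1Rw and 0Rw.
Valid on: A.

A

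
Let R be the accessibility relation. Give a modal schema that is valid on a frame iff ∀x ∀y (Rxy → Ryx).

The condition is symmetry. The B schema s → □◇s defines it.
Suppose s→□◇s is valid. Take Rxy and set V(s)={x}. Then s at x, so □◇s at x, so ◇s at y, so some z with Ryz has s; z=x, i.e. Ryx.

s → □◇s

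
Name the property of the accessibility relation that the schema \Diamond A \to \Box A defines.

partial functionality

This schema is the CD axiom.
It corresponds to partial functionality: \forall x \forall y \forall z (Rxy \wedge Rxz \to y = z).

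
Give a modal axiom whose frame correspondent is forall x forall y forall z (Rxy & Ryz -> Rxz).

□s → □□s

This is transitivity; the standard corresponding axiom is 4: □s → □□s.
Suppose □s→□□s is valid. Take Rxy, Ryz and set V(s)={w : Rxw}. Then □s at x, so □□s at x, so □s at y, so s at z, i.e. Rxz.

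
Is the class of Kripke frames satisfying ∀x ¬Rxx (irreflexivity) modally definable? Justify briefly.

Not definable by any modal formula

Any modally definable frame class is closed under surjective bounded morphisms.
The 5-cycle (worlds a,b,c,d,e with a→b→c→d→e→a) is irreflexive, and the map sending every world to a single reflexive point • is a surjective bounded morphism (forth: every edge maps to (•,•); back: every world has a successor). So any modal formula valid on the 5-cycle is also valid on the reflexive point, which is not irreflexive.
So the class is not modally definable.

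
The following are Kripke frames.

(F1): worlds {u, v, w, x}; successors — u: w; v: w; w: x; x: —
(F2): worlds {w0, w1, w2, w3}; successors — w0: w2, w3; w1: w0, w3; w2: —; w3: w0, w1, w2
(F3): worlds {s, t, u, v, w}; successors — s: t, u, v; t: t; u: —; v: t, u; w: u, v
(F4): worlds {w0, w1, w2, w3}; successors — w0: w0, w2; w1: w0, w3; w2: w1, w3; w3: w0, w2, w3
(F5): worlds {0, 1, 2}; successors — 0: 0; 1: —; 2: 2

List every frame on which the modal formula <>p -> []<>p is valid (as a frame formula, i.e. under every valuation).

(F5)

The schema corresponds to the Euclidean property: forall x forall y forall z (Rxy & Rxz -> Ryz).
(F1): fails — Ruw and Ruw but not Rww.
(F2): fails — Rw0w2 and Rw0w2 but not Rw2w2.
(F3): fails — Rsv and Rsv but not Rvv.
(F4): fails — Rw0w2 and Rw0w2 but not Rw2w2.
(F5): condition met.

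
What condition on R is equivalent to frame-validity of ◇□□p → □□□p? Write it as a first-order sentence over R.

This is a Sahlqvist (Geach-type) schema ◇^1□^2p → □^3◇^0p.
Minimal-valuation argument: fix x; take any y with xR^1y and any z with xR^3z. Set V(p) to the set of worlds R-reachable from y in exactly 2 steps. Then □^2p holds at y, so the antecedent holds at x; validity forces ◇^0p at z, giving a w with zR^0w and yR^2w.
First-order correspondent: ∀x ∀y ∀z ((xRy ∧ xR³z) → ∃w (yR²w ∧ z = w)).

∀x ∀y ∀z ((xRy ∧ xR³z) → ∃w (yR²w ∧ z = w))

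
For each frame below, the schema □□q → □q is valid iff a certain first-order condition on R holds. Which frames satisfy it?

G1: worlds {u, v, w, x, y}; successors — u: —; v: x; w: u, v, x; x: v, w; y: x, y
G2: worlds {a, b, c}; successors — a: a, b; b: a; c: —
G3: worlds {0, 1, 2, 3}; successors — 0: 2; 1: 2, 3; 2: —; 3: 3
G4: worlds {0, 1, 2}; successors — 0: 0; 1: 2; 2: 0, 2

G2, G4

Frame correspondent (Sahlqvist): ∀x ∀y (Rxy → ∃z (Rxz ∧ Rzy)) — i.e. density.
G1: fails — Rxw but no z with Rxz and Rzw.
G2: condition met.
G3: fails — R12 but no z with R1z and Rz2.
G4: condition met.
Valid on: G2, G4.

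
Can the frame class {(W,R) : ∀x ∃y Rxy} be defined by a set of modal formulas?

Yes: it is seriality, defined by the D schema □q → ◇q.

Yes, by □q → ◇q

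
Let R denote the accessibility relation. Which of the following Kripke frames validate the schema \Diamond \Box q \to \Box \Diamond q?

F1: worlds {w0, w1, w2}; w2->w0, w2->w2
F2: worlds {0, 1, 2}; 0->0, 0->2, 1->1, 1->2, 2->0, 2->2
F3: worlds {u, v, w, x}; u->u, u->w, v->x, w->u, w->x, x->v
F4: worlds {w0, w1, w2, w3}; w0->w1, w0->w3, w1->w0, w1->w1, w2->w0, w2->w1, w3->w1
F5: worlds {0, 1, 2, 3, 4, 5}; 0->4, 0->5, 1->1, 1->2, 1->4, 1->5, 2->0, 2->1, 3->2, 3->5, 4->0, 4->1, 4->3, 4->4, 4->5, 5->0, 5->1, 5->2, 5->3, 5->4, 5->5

F2, F4

This is the axiom for convergence; its first-order frame correspondent is \forall x \forall y \forall z (Rxy \wedge Rxz \to \exists w (Ryw \wedge Rzw)).
F1: fails — Rw2w0 and Rw2w0 but w0 and w0 have no common successor.
F2: ✓.
F3: fails — Rwu and Rwx but u and x have no common successor.
F4: ✓.
F5: fails — R53 and R52 but 3 and 2 have no common successor.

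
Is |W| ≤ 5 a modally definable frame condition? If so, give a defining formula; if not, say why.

Not definable by any modal formula

Any modally definable frame class is closed under disjoint unions.
Any modal formula valid on each of 6 disjoint one-world frames is valid on their disjoint union (validity is preserved under disjoint unions). Each one-world frame has |W|=1≤5, but the union has |W|=6.
So the class is not modally definable.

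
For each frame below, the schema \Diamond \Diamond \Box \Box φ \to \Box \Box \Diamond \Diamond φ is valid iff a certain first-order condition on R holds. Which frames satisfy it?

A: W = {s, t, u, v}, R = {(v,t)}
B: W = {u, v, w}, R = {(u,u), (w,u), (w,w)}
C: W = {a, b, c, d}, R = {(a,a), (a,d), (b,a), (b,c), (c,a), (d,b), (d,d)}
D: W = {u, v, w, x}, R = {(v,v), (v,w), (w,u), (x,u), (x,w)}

This is the axiom for a generalized confluence (Geach) condition; its first-order frame correspondent is \forall x \forall y \forall z ((x R^2 y \wedge x R^2 z) \to \exists w (y R^2 w \wedge z R^2 w)).
A: ✓.
B: ✓.
C: ✓.
D: fails — vR²u, vR²u but no t with uR²t and uR²t.

A, B, C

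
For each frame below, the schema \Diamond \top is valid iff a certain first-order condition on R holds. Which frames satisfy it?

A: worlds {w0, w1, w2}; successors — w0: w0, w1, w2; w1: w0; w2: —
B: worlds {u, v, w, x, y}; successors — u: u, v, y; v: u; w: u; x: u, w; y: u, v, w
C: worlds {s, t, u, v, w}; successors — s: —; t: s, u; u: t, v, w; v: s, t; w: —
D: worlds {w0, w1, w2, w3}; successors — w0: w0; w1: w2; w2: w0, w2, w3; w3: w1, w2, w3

Frame correspondent (Sahlqvist): \forall x \exists y Rxy — i.e. seriality.
A: fails — world w2 has no successor.
B: satisfies the condition.
C: fails — world s has no successor.
D: satisfies the condition.

B, D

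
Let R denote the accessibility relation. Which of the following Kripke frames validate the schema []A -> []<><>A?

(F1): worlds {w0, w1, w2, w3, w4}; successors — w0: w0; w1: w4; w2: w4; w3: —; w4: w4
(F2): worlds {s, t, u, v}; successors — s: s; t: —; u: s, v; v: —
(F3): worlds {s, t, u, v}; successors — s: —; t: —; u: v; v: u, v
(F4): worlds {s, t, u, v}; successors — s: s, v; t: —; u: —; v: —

(F1), (F3)

This is the axiom for a generalized confluence (Geach) condition; its first-order frame correspondent is forall x forall z (xRz -> exists w (xRw & z R^2 w)).
(F1): satisfies the condition.
(F2): fails — uRv but no w with uRw and vR²w.
(F3): satisfies the condition.
(F4): fails — sRv but no w with sRw and vR²w.
Valid on: (F1), (F3).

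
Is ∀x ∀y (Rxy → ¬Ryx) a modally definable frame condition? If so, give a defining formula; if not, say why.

Modal frame validity is preserved under surjective bounded morphisms.
The 3-cycle (worlds s,t,u with s→t→u→s) is asymmetric. Mapping every world to a single reflexive point • is a surjective bounded morphism, and the reflexive point is not asymmetric (R•• but asymmetry requires ¬R••).
So the class is not modally definable.

Not definable by any modal formula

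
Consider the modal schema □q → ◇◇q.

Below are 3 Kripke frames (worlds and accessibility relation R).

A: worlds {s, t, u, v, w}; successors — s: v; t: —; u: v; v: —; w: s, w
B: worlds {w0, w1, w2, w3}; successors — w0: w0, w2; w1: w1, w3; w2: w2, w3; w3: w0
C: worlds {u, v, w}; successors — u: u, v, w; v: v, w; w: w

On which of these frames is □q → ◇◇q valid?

This is the axiom for a generalized confluence (Geach) condition; its first-order frame correspondent is ∀x ∃w (xRw ∧ xR²w).
A: fails — at s but no w* with sRw* and sR²w*.
B: satisfies the condition.
C: satisfies the condition.
Valid on: B, C.

B, C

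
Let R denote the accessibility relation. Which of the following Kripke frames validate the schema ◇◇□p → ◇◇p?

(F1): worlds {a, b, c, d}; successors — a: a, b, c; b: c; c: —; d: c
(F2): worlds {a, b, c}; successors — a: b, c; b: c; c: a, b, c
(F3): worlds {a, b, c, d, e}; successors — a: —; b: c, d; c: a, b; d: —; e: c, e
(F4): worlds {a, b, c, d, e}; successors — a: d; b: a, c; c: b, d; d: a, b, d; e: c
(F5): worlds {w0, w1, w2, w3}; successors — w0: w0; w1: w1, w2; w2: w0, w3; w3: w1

Frame correspondent (Sahlqvist): ∀x ∀y (xR²y → ∃w (yRw ∧ xR²w)) — i.e. a generalized confluence (Geach) condition.
(F1): fails — aR²c but no w with cRw and aR²w.
(F2): condition met.
(F3): fails — bR²a but no w with aRw and bR²w.
(F4): fails — bR²b but no w with bRw and bR²w.
(F5): fails — w3R²w2 but no w with w2Rw and w3R²w.

(F2)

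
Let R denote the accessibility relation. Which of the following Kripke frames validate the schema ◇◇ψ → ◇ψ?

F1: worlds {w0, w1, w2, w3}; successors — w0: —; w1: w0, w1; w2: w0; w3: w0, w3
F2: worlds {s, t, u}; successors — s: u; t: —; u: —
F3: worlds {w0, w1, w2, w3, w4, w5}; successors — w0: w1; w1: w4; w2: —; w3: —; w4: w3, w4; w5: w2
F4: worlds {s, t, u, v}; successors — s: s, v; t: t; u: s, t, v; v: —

F1, F2, F4

This is the axiom for a generalized confluence (Geach) condition; its first-order frame correspondent is ∀x ∀y (xR²y → ∃w (y = w ∧ xRw)).
F1: holds.
F2: holds.
F3: fails — w0R²w4 but no w with w4=w and w0Rw.
F4: holds.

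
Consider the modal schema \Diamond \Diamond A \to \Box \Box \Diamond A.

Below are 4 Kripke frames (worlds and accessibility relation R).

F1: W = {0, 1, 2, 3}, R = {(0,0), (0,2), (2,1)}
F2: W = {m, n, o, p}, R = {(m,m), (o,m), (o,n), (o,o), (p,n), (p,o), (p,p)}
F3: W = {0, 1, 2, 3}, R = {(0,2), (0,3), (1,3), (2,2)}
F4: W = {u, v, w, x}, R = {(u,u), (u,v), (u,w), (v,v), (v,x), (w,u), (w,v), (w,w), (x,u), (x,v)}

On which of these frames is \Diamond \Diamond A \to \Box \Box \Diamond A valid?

This is the axiom for a generalized confluence (Geach) condition; its first-order frame correspondent is \forall x \forall y \forall z ((x R^2 y \wedge x R^2 z) \to \exists w (y = w \wedge zRw)).
F1: fails — 0R²0, 0R²1 but no w with 0=w and 1Rw.
F2: fails — oR²m, oR²n but no w with m=w and nRw.
F3: condition met.
F4: fails — uR²u, uR²v but no t with u=t and vRt.
Valid on: F3.

F3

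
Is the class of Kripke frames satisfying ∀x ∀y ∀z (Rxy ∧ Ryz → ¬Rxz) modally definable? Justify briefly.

If a class were modally definable it would be closed under surjective bounded morphisms (Goldblatt–Thomason).
The 3-cycle (worlds 0,1,2 with 0→1→2→0) is intransitive. Mapping every world to a single reflexive point • is a surjective bounded morphism; the reflexive point is not intransitive (R••∧R•• but R••).
Hence intransitivity is not modally definable.

Not modally definable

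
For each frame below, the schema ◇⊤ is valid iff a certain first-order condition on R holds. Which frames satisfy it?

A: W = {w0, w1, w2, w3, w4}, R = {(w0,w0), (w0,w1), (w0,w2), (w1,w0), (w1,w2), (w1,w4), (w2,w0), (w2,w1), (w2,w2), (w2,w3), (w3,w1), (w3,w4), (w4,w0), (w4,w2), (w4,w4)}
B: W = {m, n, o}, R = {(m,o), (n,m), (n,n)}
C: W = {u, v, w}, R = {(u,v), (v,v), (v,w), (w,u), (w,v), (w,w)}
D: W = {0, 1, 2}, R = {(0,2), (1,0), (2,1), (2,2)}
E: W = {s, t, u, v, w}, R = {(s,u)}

Frame correspondent (Sahlqvist): ∀x ∃y Rxy — i.e. seriality.
A: ✓.
B: fails — world o has no successor.
C: ✓.
D: ✓.
E: fails — world t has no successor.

A, C, D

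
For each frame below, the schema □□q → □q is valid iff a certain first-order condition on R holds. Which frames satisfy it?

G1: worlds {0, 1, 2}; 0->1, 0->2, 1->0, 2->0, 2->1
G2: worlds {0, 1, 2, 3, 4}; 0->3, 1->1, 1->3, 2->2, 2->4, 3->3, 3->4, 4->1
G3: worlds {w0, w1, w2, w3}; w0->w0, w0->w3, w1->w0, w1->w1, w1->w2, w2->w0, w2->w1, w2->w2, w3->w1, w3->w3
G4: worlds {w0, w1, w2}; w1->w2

Frame correspondent (Sahlqvist): ∀x ∀y (Rxy → ∃z (Rxz ∧ Rzy)) — i.e. density.
G1: fails — R10 but no z with R1z and Rz0.
G2: holds.
G3: holds.
G4: fails — Rw1w2 but no z with Rw1z and Rzw2.
Valid on: G2, G3.

G2, G3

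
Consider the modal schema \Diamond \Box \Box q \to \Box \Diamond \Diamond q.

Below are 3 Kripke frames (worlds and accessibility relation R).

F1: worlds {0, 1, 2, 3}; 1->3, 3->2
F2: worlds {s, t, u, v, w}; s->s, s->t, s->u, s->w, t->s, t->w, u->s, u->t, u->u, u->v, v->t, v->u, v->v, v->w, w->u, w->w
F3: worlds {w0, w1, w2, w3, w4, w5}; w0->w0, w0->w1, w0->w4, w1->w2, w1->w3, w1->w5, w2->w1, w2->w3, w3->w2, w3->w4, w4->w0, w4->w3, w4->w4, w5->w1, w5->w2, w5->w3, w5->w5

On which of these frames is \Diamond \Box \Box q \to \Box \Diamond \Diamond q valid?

F2, F3

This is the axiom for a generalized confluence (Geach) condition; its first-order frame correspondent is \forall x \forall y \forall z ((xRy \wedge xRz) \to \exists w (y R^2 w \wedge z R^2 w)).
F1: fails — 1R3, 1R3 but no w with 3R²w and 3R²w.
F2: condition met.
F3: condition met.
Valid on: F2, F3.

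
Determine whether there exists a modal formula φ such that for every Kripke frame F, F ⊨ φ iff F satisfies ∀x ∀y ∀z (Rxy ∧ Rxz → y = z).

This is a Sahlqvist condition; the CD axiom ◇p → □p defines it.
Suppose ◇p→□p is valid. Take Rxy, Rxz and set V(p)={y}. Then ◇p at x, so □p at x, so p at z, i.e. z=y.

Definable; ◇p → □p defines it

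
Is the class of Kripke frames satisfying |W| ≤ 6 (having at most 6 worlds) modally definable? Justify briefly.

Not definable by any modal formula

Any modally definable frame class is closed under disjoint unions.
Any modal formula valid on each of 7 disjoint one-world frames is valid on their disjoint union (validity is preserved under disjoint unions). Each one-world frame has |W|=1≤6, but the union has |W|=7.
Hence having at most 6 worlds is not modally definable.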